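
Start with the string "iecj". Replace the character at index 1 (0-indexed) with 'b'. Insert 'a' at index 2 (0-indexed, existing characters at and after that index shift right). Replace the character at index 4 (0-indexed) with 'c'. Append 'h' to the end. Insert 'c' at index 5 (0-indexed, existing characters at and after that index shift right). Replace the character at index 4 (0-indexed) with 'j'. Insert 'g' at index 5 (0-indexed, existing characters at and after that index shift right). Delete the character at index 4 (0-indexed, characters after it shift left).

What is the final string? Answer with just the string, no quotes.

Applying each edit step by step:
Start: "iecj"
Op 1 (replace idx 1: 'e' -> 'b'): "iecj" -> "ibcj"
Op 2 (insert 'a' at idx 2): "ibcj" -> "ibacj"
Op 3 (replace idx 4: 'j' -> 'c'): "ibacj" -> "ibacc"
Op 4 (append 'h'): "ibacc" -> "ibacch"
Op 5 (insert 'c' at idx 5): "ibacch" -> "ibaccch"
Op 6 (replace idx 4: 'c' -> 'j'): "ibaccch" -> "ibacjch"
Op 7 (insert 'g' at idx 5): "ibacjch" -> "ibacjgch"
Op 8 (delete idx 4 = 'j'): "ibacjgch" -> "ibacgch"

Answer: ibacgch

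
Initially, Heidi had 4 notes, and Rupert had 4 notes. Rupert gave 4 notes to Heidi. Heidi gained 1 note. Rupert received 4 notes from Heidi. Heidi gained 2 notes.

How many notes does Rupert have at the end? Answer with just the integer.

Tracking counts step by step:
Start: Heidi=4, Rupert=4
Event 1 (Rupert -> Heidi, 4): Rupert: 4 -> 0, Heidi: 4 -> 8. State: Heidi=8, Rupert=0
Event 2 (Heidi +1): Heidi: 8 -> 9. State: Heidi=9, Rupert=0
Event 3 (Heidi -> Rupert, 4): Heidi: 9 -> 5, Rupert: 0 -> 4. State: Heidi=5, Rupert=4
Event 4 (Heidi +2): Heidi: 5 -> 7. State: Heidi=7, Rupert=4

Rupert's final count: 4

Answer: 4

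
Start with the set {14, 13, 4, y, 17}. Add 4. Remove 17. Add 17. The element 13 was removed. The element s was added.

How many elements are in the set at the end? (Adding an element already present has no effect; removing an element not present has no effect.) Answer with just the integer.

Answer: 5

Derivation:
Tracking the set through each operation:
Start: {13, 14, 17, 4, y}
Event 1 (add 4): already present, no change. Set: {13, 14, 17, 4, y}
Event 2 (remove 17): removed. Set: {13, 14, 4, y}
Event 3 (add 17): added. Set: {13, 14, 17, 4, y}
Event 4 (remove 13): removed. Set: {14, 17, 4, y}
Event 5 (add s): added. Set: {14, 17, 4, s, y}

Final set: {14, 17, 4, s, y} (size 5)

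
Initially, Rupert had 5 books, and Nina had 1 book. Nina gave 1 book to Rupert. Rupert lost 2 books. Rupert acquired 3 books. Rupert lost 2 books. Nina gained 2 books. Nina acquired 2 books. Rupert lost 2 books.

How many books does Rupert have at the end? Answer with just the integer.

Answer: 3

Derivation:
Tracking counts step by step:
Start: Rupert=5, Nina=1
Event 1 (Nina -> Rupert, 1): Nina: 1 -> 0, Rupert: 5 -> 6. State: Rupert=6, Nina=0
Event 2 (Rupert -2): Rupert: 6 -> 4. State: Rupert=4, Nina=0
Event 3 (Rupert +3): Rupert: 4 -> 7. State: Rupert=7, Nina=0
Event 4 (Rupert -2): Rupert: 7 -> 5. State: Rupert=5, Nina=0
Event 5 (Nina +2): Nina: 0 -> 2. State: Rupert=5, Nina=2
Event 6 (Nina +2): Nina: 2 -> 4. State: Rupert=5, Nina=4
Event 7 (Rupert -2): Rupert: 5 -> 3. State: Rupert=3, Nina=4

Rupert's final count: 3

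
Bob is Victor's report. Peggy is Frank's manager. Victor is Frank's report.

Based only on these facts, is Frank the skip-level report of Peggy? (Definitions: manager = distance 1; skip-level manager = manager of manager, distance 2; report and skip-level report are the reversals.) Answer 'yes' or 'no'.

Reconstructing the manager chain from the given facts:
  Peggy -> Frank -> Victor -> Bob
(each arrow means 'manager of the next')
Positions in the chain (0 = top):
  position of Peggy: 0
  position of Frank: 1
  position of Victor: 2
  position of Bob: 3

Frank is at position 1, Peggy is at position 0; signed distance (j - i) = -1.
'skip-level report' requires j - i = -2. Actual distance is -1, so the relation does NOT hold.

Answer: no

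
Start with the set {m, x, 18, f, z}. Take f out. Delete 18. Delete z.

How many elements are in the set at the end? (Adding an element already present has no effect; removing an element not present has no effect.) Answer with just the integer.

Answer: 2

Derivation:
Tracking the set through each operation:
Start: {18, f, m, x, z}
Event 1 (remove f): removed. Set: {18, m, x, z}
Event 2 (remove 18): removed. Set: {m, x, z}
Event 3 (remove z): removed. Set: {m, x}

Final set: {m, x} (size 2)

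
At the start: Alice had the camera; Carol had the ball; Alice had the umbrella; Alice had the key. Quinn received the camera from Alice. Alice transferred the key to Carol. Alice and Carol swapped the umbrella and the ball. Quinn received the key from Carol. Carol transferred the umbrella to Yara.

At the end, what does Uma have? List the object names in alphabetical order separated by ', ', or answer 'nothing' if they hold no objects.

Answer: nothing

Derivation:
Tracking all object holders:
Start: camera:Alice, ball:Carol, umbrella:Alice, key:Alice
Event 1 (give camera: Alice -> Quinn). State: camera:Quinn, ball:Carol, umbrella:Alice, key:Alice
Event 2 (give key: Alice -> Carol). State: camera:Quinn, ball:Carol, umbrella:Alice, key:Carol
Event 3 (swap umbrella<->ball: now umbrella:Carol, ball:Alice). State: camera:Quinn, ball:Alice, umbrella:Carol, key:Carol
Event 4 (give key: Carol -> Quinn). State: camera:Quinn, ball:Alice, umbrella:Carol, key:Quinn
Event 5 (give umbrella: Carol -> Yara). State: camera:Quinn, ball:Alice, umbrella:Yara, key:Quinn

Final state: camera:Quinn, ball:Alice, umbrella:Yara, key:Quinn
Uma holds: (nothing).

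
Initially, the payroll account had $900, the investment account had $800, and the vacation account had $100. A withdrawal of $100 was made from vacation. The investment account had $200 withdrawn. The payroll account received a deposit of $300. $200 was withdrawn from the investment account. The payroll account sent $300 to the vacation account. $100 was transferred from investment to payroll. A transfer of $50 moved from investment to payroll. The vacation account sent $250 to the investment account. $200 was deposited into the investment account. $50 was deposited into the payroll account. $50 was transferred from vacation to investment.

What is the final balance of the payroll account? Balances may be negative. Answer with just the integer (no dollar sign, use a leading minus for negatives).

Answer: 1100

Derivation:
Tracking account balances step by step:
Start: payroll=900, investment=800, vacation=100
Event 1 (withdraw 100 from vacation): vacation: 100 - 100 = 0. Balances: payroll=900, investment=800, vacation=0
Event 2 (withdraw 200 from investment): investment: 800 - 200 = 600. Balances: payroll=900, investment=600, vacation=0
Event 3 (deposit 300 to payroll): payroll: 900 + 300 = 1200. Balances: payroll=1200, investment=600, vacation=0
Event 4 (withdraw 200 from investment): investment: 600 - 200 = 400. Balances: payroll=1200, investment=400, vacation=0
Event 5 (transfer 300 payroll -> vacation): payroll: 1200 - 300 = 900, vacation: 0 + 300 = 300. Balances: payroll=900, investment=400, vacation=300
Event 6 (transfer 100 investment -> payroll): investment: 400 - 100 = 300, payroll: 900 + 100 = 1000. Balances: payroll=1000, investment=300, vacation=300
Event 7 (transfer 50 investment -> payroll): investment: 300 - 50 = 250, payroll: 1000 + 50 = 1050. Balances: payroll=1050, investment=250, vacation=300
Event 8 (transfer 250 vacation -> investment): vacation: 300 - 250 = 50, investment: 250 + 250 = 500. Balances: payroll=1050, investment=500, vacation=50
Event 9 (deposit 200 to investment): investment: 500 + 200 = 700. Balances: payroll=1050, investment=700, vacation=50
Event 10 (deposit 50 to payroll): payroll: 1050 + 50 = 1100. Balances: payroll=1100, investment=700, vacation=50
Event 11 (transfer 50 vacation -> investment): vacation: 50 - 50 = 0, investment: 700 + 50 = 750. Balances: payroll=1100, investment=750, vacation=0

Final balance of payroll: 1100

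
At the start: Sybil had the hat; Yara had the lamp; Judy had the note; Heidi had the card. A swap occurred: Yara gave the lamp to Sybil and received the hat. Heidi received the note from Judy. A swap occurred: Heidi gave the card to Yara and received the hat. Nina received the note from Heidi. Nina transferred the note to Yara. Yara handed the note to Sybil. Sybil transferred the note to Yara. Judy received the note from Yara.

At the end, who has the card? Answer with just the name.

Tracking all object holders:
Start: hat:Sybil, lamp:Yara, note:Judy, card:Heidi
Event 1 (swap lamp<->hat: now lamp:Sybil, hat:Yara). State: hat:Yara, lamp:Sybil, note:Judy, card:Heidi
Event 2 (give note: Judy -> Heidi). State: hat:Yara, lamp:Sybil, note:Heidi, card:Heidi
Event 3 (swap card<->hat: now card:Yara, hat:Heidi). State: hat:Heidi, lamp:Sybil, note:Heidi, card:Yara
Event 4 (give note: Heidi -> Nina). State: hat:Heidi, lamp:Sybil, note:Nina, card:Yara
Event 5 (give note: Nina -> Yara). State: hat:Heidi, lamp:Sybil, note:Yara, card:Yara
Event 6 (give note: Yara -> Sybil). State: hat:Heidi, lamp:Sybil, note:Sybil, card:Yara
Event 7 (give note: Sybil -> Yara). State: hat:Heidi, lamp:Sybil, note:Yara, card:Yara
Event 8 (give note: Yara -> Judy). State: hat:Heidi, lamp:Sybil, note:Judy, card:Yara

Final state: hat:Heidi, lamp:Sybil, note:Judy, card:Yara
The card is held by Yara.

Answer: Yara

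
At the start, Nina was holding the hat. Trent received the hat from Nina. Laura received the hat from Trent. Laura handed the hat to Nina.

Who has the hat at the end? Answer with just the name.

Tracking the hat through each event:
Start: Nina has the hat.
After event 1: Trent has the hat.
After event 2: Laura has the hat.
After event 3: Nina has the hat.

Answer: Nina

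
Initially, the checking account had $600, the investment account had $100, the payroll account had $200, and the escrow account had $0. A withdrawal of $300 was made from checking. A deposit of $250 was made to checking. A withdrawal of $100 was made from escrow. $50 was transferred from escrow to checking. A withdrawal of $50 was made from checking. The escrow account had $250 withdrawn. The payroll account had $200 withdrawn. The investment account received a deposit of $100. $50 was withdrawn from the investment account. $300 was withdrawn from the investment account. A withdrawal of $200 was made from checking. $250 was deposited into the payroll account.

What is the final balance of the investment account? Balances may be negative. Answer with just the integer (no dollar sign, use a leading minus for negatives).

Tracking account balances step by step:
Start: checking=600, investment=100, payroll=200, escrow=0
Event 1 (withdraw 300 from checking): checking: 600 - 300 = 300. Balances: checking=300, investment=100, payroll=200, escrow=0
Event 2 (deposit 250 to checking): checking: 300 + 250 = 550. Balances: checking=550, investment=100, payroll=200, escrow=0
Event 3 (withdraw 100 from escrow): escrow: 0 - 100 = -100. Balances: checking=550, investment=100, payroll=200, escrow=-100
Event 4 (transfer 50 escrow -> checking): escrow: -100 - 50 = -150, checking: 550 + 50 = 600. Balances: checking=600, investment=100, payroll=200, escrow=-150
Event 5 (withdraw 50 from checking): checking: 600 - 50 = 550. Balances: checking=550, investment=100, payroll=200, escrow=-150
Event 6 (withdraw 250 from escrow): escrow: -150 - 250 = -400. Balances: checking=550, investment=100, payroll=200, escrow=-400
Event 7 (withdraw 200 from payroll): payroll: 200 - 200 = 0. Balances: checking=550, investment=100, payroll=0, escrow=-400
Event 8 (deposit 100 to investment): investment: 100 + 100 = 200. Balances: checking=550, investment=200, payroll=0, escrow=-400
Event 9 (withdraw 50 from investment): investment: 200 - 50 = 150. Balances: checking=550, investment=150, payroll=0, escrow=-400
Event 10 (withdraw 300 from investment): investment: 150 - 300 = -150. Balances: checking=550, investment=-150, payroll=0, escrow=-400
Event 11 (withdraw 200 from checking): checking: 550 - 200 = 350. Balances: checking=350, investment=-150, payroll=0, escrow=-400
Event 12 (deposit 250 to payroll): payroll: 0 + 250 = 250. Balances: checking=350, investment=-150, payroll=250, escrow=-400

Final balance of investment: -150

Answer: -150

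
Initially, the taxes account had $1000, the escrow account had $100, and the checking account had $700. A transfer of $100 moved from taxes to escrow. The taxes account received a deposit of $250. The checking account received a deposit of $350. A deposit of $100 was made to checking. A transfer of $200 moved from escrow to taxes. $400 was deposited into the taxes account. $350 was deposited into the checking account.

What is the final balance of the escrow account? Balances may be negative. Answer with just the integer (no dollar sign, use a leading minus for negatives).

Tracking account balances step by step:
Start: taxes=1000, escrow=100, checking=700
Event 1 (transfer 100 taxes -> escrow): taxes: 1000 - 100 = 900, escrow: 100 + 100 = 200. Balances: taxes=900, escrow=200, checking=700
Event 2 (deposit 250 to taxes): taxes: 900 + 250 = 1150. Balances: taxes=1150, escrow=200, checking=700
Event 3 (deposit 350 to checking): checking: 700 + 350 = 1050. Balances: taxes=1150, escrow=200, checking=1050
Event 4 (deposit 100 to checking): checking: 1050 + 100 = 1150. Balances: taxes=1150, escrow=200, checking=1150
Event 5 (transfer 200 escrow -> taxes): escrow: 200 - 200 = 0, taxes: 1150 + 200 = 1350. Balances: taxes=1350, escrow=0, checking=1150
Event 6 (deposit 400 to taxes): taxes: 1350 + 400 = 1750. Balances: taxes=1750, escrow=0, checking=1150
Event 7 (deposit 350 to checking): checking: 1150 + 350 = 1500. Balances: taxes=1750, escrow=0, checking=1500

Final balance of escrow: 0

Answer: 0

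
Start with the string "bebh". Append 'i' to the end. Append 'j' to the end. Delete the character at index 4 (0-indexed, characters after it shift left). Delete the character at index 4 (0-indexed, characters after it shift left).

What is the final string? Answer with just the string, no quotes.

Applying each edit step by step:
Start: "bebh"
Op 1 (append 'i'): "bebh" -> "bebhi"
Op 2 (append 'j'): "bebhi" -> "bebhij"
Op 3 (delete idx 4 = 'i'): "bebhij" -> "bebhj"
Op 4 (delete idx 4 = 'j'): "bebhj" -> "bebh"

Answer: bebh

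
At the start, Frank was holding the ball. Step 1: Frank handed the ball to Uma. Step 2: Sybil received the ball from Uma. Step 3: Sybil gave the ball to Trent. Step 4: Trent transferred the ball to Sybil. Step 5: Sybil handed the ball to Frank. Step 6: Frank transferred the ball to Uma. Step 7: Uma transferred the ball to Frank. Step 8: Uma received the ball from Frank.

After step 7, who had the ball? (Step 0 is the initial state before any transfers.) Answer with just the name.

Tracking the ball holder through step 7:
After step 0 (start): Frank
After step 1: Uma
After step 2: Sybil
After step 3: Trent
After step 4: Sybil
After step 5: Frank
After step 6: Uma
After step 7: Frank

At step 7, the holder is Frank.

Answer: Frank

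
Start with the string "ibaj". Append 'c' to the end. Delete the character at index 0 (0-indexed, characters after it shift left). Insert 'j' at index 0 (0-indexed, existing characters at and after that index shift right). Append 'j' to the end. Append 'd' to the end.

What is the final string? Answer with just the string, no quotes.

Applying each edit step by step:
Start: "ibaj"
Op 1 (append 'c'): "ibaj" -> "ibajc"
Op 2 (delete idx 0 = 'i'): "ibajc" -> "bajc"
Op 3 (insert 'j' at idx 0): "bajc" -> "jbajc"
Op 4 (append 'j'): "jbajc" -> "jbajcj"
Op 5 (append 'd'): "jbajcj" -> "jbajcjd"

Answer: jbajcjd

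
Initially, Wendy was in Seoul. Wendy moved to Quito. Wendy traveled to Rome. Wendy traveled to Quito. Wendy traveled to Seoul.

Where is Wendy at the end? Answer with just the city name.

Answer: Seoul

Derivation:
Tracking Wendy's location:
Start: Wendy is in Seoul.
After move 1: Seoul -> Quito. Wendy is in Quito.
After move 2: Quito -> Rome. Wendy is in Rome.
After move 3: Rome -> Quito. Wendy is in Quito.
After move 4: Quito -> Seoul. Wendy is in Seoul.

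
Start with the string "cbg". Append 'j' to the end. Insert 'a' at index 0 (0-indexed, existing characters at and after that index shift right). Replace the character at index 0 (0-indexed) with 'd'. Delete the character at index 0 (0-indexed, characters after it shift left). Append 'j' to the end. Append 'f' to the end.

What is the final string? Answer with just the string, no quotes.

Answer: cbgjjf

Derivation:
Applying each edit step by step:
Start: "cbg"
Op 1 (append 'j'): "cbg" -> "cbgj"
Op 2 (insert 'a' at idx 0): "cbgj" -> "acbgj"
Op 3 (replace idx 0: 'a' -> 'd'): "acbgj" -> "dcbgj"
Op 4 (delete idx 0 = 'd'): "dcbgj" -> "cbgj"
Op 5 (append 'j'): "cbgj" -> "cbgjj"
Op 6 (append 'f'): "cbgjj" -> "cbgjjf"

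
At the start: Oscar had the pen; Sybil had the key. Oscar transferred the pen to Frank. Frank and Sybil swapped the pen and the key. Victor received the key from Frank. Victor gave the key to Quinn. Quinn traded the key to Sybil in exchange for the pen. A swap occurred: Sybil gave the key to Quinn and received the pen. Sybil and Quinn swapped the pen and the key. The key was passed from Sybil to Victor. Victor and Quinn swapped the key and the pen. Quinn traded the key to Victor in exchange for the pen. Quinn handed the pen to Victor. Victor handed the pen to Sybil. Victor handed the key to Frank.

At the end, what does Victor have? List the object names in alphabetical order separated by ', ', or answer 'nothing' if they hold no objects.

Answer: nothing

Derivation:
Tracking all object holders:
Start: pen:Oscar, key:Sybil
Event 1 (give pen: Oscar -> Frank). State: pen:Frank, key:Sybil
Event 2 (swap pen<->key: now pen:Sybil, key:Frank). State: pen:Sybil, key:Frank
Event 3 (give key: Frank -> Victor). State: pen:Sybil, key:Victor
Event 4 (give key: Victor -> Quinn). State: pen:Sybil, key:Quinn
Event 5 (swap key<->pen: now key:Sybil, pen:Quinn). State: pen:Quinn, key:Sybil
Event 6 (swap key<->pen: now key:Quinn, pen:Sybil). State: pen:Sybil, key:Quinn
Event 7 (swap pen<->key: now pen:Quinn, key:Sybil). State: pen:Quinn, key:Sybil
Event 8 (give key: Sybil -> Victor). State: pen:Quinn, key:Victor
Event 9 (swap key<->pen: now key:Quinn, pen:Victor). State: pen:Victor, key:Quinn
Event 10 (swap key<->pen: now key:Victor, pen:Quinn). State: pen:Quinn, key:Victor
Event 11 (give pen: Quinn -> Victor). State: pen:Victor, key:Victor
Event 12 (give pen: Victor -> Sybil). State: pen:Sybil, key:Victor
Event 13 (give key: Victor -> Frank). State: pen:Sybil, key:Frank

Final state: pen:Sybil, key:Frank
Victor holds: (nothing).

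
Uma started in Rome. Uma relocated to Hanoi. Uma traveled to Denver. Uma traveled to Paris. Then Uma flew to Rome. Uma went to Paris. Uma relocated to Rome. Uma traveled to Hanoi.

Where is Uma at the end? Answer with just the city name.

Answer: Hanoi

Derivation:
Tracking Uma's location:
Start: Uma is in Rome.
After move 1: Rome -> Hanoi. Uma is in Hanoi.
After move 2: Hanoi -> Denver. Uma is in Denver.
After move 3: Denver -> Paris. Uma is in Paris.
After move 4: Paris -> Rome. Uma is in Rome.
After move 5: Rome -> Paris. Uma is in Paris.
After move 6: Paris -> Rome. Uma is in Rome.
After move 7: Rome -> Hanoi. Uma is in Hanoi.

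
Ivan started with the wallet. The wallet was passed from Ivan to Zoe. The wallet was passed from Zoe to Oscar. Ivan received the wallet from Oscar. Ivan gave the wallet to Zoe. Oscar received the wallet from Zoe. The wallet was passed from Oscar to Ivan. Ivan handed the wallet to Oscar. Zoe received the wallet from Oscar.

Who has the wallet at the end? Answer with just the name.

Tracking the wallet through each event:
Start: Ivan has the wallet.
After event 1: Zoe has the wallet.
After event 2: Oscar has the wallet.
After event 3: Ivan has the wallet.
After event 4: Zoe has the wallet.
After event 5: Oscar has the wallet.
After event 6: Ivan has the wallet.
After event 7: Oscar has the wallet.
After event 8: Zoe has the wallet.

Answer: Zoe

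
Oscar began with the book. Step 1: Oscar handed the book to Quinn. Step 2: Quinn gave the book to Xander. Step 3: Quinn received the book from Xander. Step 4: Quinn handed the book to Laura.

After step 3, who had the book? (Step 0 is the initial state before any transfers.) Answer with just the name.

Tracking the book holder through step 3:
After step 0 (start): Oscar
After step 1: Quinn
After step 2: Xander
After step 3: Quinn

At step 3, the holder is Quinn.

Answer: Quinn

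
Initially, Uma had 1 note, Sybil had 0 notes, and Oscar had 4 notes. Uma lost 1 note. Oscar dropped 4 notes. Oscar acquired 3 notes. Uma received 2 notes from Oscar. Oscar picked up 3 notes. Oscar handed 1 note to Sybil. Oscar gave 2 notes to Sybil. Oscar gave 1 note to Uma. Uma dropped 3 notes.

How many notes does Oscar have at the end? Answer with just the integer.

Answer: 0

Derivation:
Tracking counts step by step:
Start: Uma=1, Sybil=0, Oscar=4
Event 1 (Uma -1): Uma: 1 -> 0. State: Uma=0, Sybil=0, Oscar=4
Event 2 (Oscar -4): Oscar: 4 -> 0. State: Uma=0, Sybil=0, Oscar=0
Event 3 (Oscar +3): Oscar: 0 -> 3. State: Uma=0, Sybil=0, Oscar=3
Event 4 (Oscar -> Uma, 2): Oscar: 3 -> 1, Uma: 0 -> 2. State: Uma=2, Sybil=0, Oscar=1
Event 5 (Oscar +3): Oscar: 1 -> 4. State: Uma=2, Sybil=0, Oscar=4
Event 6 (Oscar -> Sybil, 1): Oscar: 4 -> 3, Sybil: 0 -> 1. State: Uma=2, Sybil=1, Oscar=3
Event 7 (Oscar -> Sybil, 2): Oscar: 3 -> 1, Sybil: 1 -> 3. State: Uma=2, Sybil=3, Oscar=1
Event 8 (Oscar -> Uma, 1): Oscar: 1 -> 0, Uma: 2 -> 3. State: Uma=3, Sybil=3, Oscar=0
Event 9 (Uma -3): Uma: 3 -> 0. State: Uma=0, Sybil=3, Oscar=0

Oscar's final count: 0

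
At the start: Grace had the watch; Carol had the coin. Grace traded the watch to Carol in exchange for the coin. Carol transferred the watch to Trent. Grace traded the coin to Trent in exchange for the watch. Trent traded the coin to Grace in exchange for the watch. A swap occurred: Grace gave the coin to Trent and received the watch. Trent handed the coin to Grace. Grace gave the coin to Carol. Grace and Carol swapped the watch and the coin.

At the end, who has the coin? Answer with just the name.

Tracking all object holders:
Start: watch:Grace, coin:Carol
Event 1 (swap watch<->coin: now watch:Carol, coin:Grace). State: watch:Carol, coin:Grace
Event 2 (give watch: Carol -> Trent). State: watch:Trent, coin:Grace
Event 3 (swap coin<->watch: now coin:Trent, watch:Grace). State: watch:Grace, coin:Trent
Event 4 (swap coin<->watch: now coin:Grace, watch:Trent). State: watch:Trent, coin:Grace
Event 5 (swap coin<->watch: now coin:Trent, watch:Grace). State: watch:Grace, coin:Trent
Event 6 (give coin: Trent -> Grace). State: watch:Grace, coin:Grace
Event 7 (give coin: Grace -> Carol). State: watch:Grace, coin:Carol
Event 8 (swap watch<->coin: now watch:Carol, coin:Grace). State: watch:Carol, coin:Grace

Final state: watch:Carol, coin:Grace
The coin is held by Grace.

Answer: Grace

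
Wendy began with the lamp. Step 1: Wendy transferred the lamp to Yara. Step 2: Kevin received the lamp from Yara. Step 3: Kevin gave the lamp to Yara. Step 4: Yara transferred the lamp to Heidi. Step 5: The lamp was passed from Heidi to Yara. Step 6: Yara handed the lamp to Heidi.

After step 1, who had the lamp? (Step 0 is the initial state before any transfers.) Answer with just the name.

Answer: Yara

Derivation:
Tracking the lamp holder through step 1:
After step 0 (start): Wendy
After step 1: Yara

At step 1, the holder is Yara.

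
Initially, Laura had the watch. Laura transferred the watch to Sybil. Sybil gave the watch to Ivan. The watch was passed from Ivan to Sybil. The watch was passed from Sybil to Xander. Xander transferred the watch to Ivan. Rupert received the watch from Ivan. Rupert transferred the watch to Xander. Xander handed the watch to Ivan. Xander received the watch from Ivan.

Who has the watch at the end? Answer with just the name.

Tracking the watch through each event:
Start: Laura has the watch.
After event 1: Sybil has the watch.
After event 2: Ivan has the watch.
After event 3: Sybil has the watch.
After event 4: Xander has the watch.
After event 5: Ivan has the watch.
After event 6: Rupert has the watch.
After event 7: Xander has the watch.
After event 8: Ivan has the watch.
After event 9: Xander has the watch.

Answer: Xander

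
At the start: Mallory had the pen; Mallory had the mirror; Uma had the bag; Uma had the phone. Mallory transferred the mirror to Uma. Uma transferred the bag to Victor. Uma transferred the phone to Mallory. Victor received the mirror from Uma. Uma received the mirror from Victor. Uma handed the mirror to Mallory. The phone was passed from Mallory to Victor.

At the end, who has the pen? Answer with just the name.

Answer: Mallory

Derivation:
Tracking all object holders:
Start: pen:Mallory, mirror:Mallory, bag:Uma, phone:Uma
Event 1 (give mirror: Mallory -> Uma). State: pen:Mallory, mirror:Uma, bag:Uma, phone:Uma
Event 2 (give bag: Uma -> Victor). State: pen:Mallory, mirror:Uma, bag:Victor, phone:Uma
Event 3 (give phone: Uma -> Mallory). State: pen:Mallory, mirror:Uma, bag:Victor, phone:Mallory
Event 4 (give mirror: Uma -> Victor). State: pen:Mallory, mirror:Victor, bag:Victor, phone:Mallory
Event 5 (give mirror: Victor -> Uma). State: pen:Mallory, mirror:Uma, bag:Victor, phone:Mallory
Event 6 (give mirror: Uma -> Mallory). State: pen:Mallory, mirror:Mallory, bag:Victor, phone:Mallory
Event 7 (give phone: Mallory -> Victor). State: pen:Mallory, mirror:Mallory, bag:Victor, phone:Victor

Final state: pen:Mallory, mirror:Mallory, bag:Victor, phone:Victor
The pen is held by Mallory.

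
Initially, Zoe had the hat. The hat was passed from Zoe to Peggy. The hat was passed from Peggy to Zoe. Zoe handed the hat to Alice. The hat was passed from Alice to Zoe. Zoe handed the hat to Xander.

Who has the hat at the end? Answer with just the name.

Tracking the hat through each event:
Start: Zoe has the hat.
After event 1: Peggy has the hat.
After event 2: Zoe has the hat.
After event 3: Alice has the hat.
After event 4: Zoe has the hat.
After event 5: Xander has the hat.

Answer: Xander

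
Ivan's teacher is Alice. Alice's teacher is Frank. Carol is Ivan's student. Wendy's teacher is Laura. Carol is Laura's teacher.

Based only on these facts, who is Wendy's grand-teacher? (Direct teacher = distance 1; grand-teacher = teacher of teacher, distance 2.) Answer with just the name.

Answer: Carol

Derivation:
Reconstructing the teacher chain from the given facts:
  Frank -> Alice -> Ivan -> Carol -> Laura -> Wendy
(each arrow means 'teacher of the next')
Positions in the chain (0 = top):
  position of Frank: 0
  position of Alice: 1
  position of Ivan: 2
  position of Carol: 3
  position of Laura: 4
  position of Wendy: 5

Wendy is at position 5; the grand-teacher is 2 steps up the chain, i.e. position 3: Carol.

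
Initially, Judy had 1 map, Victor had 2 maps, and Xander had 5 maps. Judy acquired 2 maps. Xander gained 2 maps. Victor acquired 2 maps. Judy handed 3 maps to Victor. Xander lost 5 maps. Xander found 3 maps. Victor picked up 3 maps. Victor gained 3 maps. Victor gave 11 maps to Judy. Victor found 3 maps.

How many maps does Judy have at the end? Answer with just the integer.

Tracking counts step by step:
Start: Judy=1, Victor=2, Xander=5
Event 1 (Judy +2): Judy: 1 -> 3. State: Judy=3, Victor=2, Xander=5
Event 2 (Xander +2): Xander: 5 -> 7. State: Judy=3, Victor=2, Xander=7
Event 3 (Victor +2): Victor: 2 -> 4. State: Judy=3, Victor=4, Xander=7
Event 4 (Judy -> Victor, 3): Judy: 3 -> 0, Victor: 4 -> 7. State: Judy=0, Victor=7, Xander=7
Event 5 (Xander -5): Xander: 7 -> 2. State: Judy=0, Victor=7, Xander=2
Event 6 (Xander +3): Xander: 2 -> 5. State: Judy=0, Victor=7, Xander=5
Event 7 (Victor +3): Victor: 7 -> 10. State: Judy=0, Victor=10, Xander=5
Event 8 (Victor +3): Victor: 10 -> 13. State: Judy=0, Victor=13, Xander=5
Event 9 (Victor -> Judy, 11): Victor: 13 -> 2, Judy: 0 -> 11. State: Judy=11, Victor=2, Xander=5
Event 10 (Victor +3): Victor: 2 -> 5. State: Judy=11, Victor=5, Xander=5

Judy's final count: 11

Answer: 11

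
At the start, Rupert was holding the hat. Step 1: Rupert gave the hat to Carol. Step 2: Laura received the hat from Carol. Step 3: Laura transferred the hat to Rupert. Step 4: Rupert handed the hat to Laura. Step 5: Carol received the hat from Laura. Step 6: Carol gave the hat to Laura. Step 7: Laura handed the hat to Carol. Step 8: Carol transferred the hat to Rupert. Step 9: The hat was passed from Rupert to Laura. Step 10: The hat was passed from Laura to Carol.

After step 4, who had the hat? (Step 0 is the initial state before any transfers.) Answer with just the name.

Answer: Laura

Derivation:
Tracking the hat holder through step 4:
After step 0 (start): Rupert
After step 1: Carol
After step 2: Laura
After step 3: Rupert
After step 4: Laura

At step 4, the holder is Laura.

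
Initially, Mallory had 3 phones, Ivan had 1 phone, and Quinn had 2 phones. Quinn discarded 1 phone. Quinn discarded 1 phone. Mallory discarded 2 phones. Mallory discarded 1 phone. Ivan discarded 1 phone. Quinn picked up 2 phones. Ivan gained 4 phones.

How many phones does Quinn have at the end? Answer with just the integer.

Tracking counts step by step:
Start: Mallory=3, Ivan=1, Quinn=2
Event 1 (Quinn -1): Quinn: 2 -> 1. State: Mallory=3, Ivan=1, Quinn=1
Event 2 (Quinn -1): Quinn: 1 -> 0. State: Mallory=3, Ivan=1, Quinn=0
Event 3 (Mallory -2): Mallory: 3 -> 1. State: Mallory=1, Ivan=1, Quinn=0
Event 4 (Mallory -1): Mallory: 1 -> 0. State: Mallory=0, Ivan=1, Quinn=0
Event 5 (Ivan -1): Ivan: 1 -> 0. State: Mallory=0, Ivan=0, Quinn=0
Event 6 (Quinn +2): Quinn: 0 -> 2. State: Mallory=0, Ivan=0, Quinn=2
Event 7 (Ivan +4): Ivan: 0 -> 4. State: Mallory=0, Ivan=4, Quinn=2

Quinn's final count: 2

Answer: 2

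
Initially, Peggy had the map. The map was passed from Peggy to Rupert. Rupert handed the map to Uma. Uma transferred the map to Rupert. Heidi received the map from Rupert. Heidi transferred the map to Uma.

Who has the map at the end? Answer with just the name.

Tracking the map through each event:
Start: Peggy has the map.
After event 1: Rupert has the map.
After event 2: Uma has the map.
After event 3: Rupert has the map.
After event 4: Heidi has the map.
After event 5: Uma has the map.

Answer: Uma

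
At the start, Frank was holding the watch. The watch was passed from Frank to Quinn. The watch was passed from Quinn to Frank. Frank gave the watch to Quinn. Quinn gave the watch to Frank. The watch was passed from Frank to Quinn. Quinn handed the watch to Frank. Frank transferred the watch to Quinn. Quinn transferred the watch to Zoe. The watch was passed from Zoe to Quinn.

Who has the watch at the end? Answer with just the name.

Tracking the watch through each event:
Start: Frank has the watch.
After event 1: Quinn has the watch.
After event 2: Frank has the watch.
After event 3: Quinn has the watch.
After event 4: Frank has the watch.
After event 5: Quinn has the watch.
After event 6: Frank has the watch.
After event 7: Quinn has the watch.
After event 8: Zoe has the watch.
After event 9: Quinn has the watch.

Answer: Quinn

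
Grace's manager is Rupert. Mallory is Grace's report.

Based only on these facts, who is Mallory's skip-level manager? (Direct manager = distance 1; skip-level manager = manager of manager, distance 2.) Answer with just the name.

Answer: Rupert

Derivation:
Reconstructing the manager chain from the given facts:
  Rupert -> Grace -> Mallory
(each arrow means 'manager of the next')
Positions in the chain (0 = top):
  position of Rupert: 0
  position of Grace: 1
  position of Mallory: 2

Mallory is at position 2; the skip-level manager is 2 steps up the chain, i.e. position 0: Rupert.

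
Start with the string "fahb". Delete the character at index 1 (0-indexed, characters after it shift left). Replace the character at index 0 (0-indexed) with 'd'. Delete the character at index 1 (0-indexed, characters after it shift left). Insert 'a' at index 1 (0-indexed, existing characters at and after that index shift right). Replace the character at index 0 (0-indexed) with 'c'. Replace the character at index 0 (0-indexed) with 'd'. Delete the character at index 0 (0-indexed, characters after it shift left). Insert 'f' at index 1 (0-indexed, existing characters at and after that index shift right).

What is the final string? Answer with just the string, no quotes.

Answer: afb

Derivation:
Applying each edit step by step:
Start: "fahb"
Op 1 (delete idx 1 = 'a'): "fahb" -> "fhb"
Op 2 (replace idx 0: 'f' -> 'd'): "fhb" -> "dhb"
Op 3 (delete idx 1 = 'h'): "dhb" -> "db"
Op 4 (insert 'a' at idx 1): "db" -> "dab"
Op 5 (replace idx 0: 'd' -> 'c'): "dab" -> "cab"
Op 6 (replace idx 0: 'c' -> 'd'): "cab" -> "dab"
Op 7 (delete idx 0 = 'd'): "dab" -> "ab"
Op 8 (insert 'f' at idx 1): "ab" -> "afb"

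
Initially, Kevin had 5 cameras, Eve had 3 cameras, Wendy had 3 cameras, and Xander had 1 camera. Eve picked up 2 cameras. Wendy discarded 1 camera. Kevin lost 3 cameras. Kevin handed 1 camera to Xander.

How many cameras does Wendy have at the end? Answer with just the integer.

Tracking counts step by step:
Start: Kevin=5, Eve=3, Wendy=3, Xander=1
Event 1 (Eve +2): Eve: 3 -> 5. State: Kevin=5, Eve=5, Wendy=3, Xander=1
Event 2 (Wendy -1): Wendy: 3 -> 2. State: Kevin=5, Eve=5, Wendy=2, Xander=1
Event 3 (Kevin -3): Kevin: 5 -> 2. State: Kevin=2, Eve=5, Wendy=2, Xander=1
Event 4 (Kevin -> Xander, 1): Kevin: 2 -> 1, Xander: 1 -> 2. State: Kevin=1, Eve=5, Wendy=2, Xander=2

Wendy's final count: 2

Answer: 2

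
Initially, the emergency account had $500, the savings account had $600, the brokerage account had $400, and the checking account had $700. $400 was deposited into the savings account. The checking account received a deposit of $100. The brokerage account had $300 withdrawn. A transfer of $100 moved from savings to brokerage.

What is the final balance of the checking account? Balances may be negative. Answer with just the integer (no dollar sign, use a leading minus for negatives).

Tracking account balances step by step:
Start: emergency=500, savings=600, brokerage=400, checking=700
Event 1 (deposit 400 to savings): savings: 600 + 400 = 1000. Balances: emergency=500, savings=1000, brokerage=400, checking=700
Event 2 (deposit 100 to checking): checking: 700 + 100 = 800. Balances: emergency=500, savings=1000, brokerage=400, checking=800
Event 3 (withdraw 300 from brokerage): brokerage: 400 - 300 = 100. Balances: emergency=500, savings=1000, brokerage=100, checking=800
Event 4 (transfer 100 savings -> brokerage): savings: 1000 - 100 = 900, brokerage: 100 + 100 = 200. Balances: emergency=500, savings=900, brokerage=200, checking=800

Final balance of checking: 800

Answer: 800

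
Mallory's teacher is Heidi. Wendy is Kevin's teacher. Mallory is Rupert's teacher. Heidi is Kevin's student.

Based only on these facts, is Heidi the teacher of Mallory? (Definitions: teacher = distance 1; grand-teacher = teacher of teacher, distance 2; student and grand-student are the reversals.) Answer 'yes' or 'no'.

Answer: yes

Derivation:
Reconstructing the teacher chain from the given facts:
  Wendy -> Kevin -> Heidi -> Mallory -> Rupert
(each arrow means 'teacher of the next')
Positions in the chain (0 = top):
  position of Wendy: 0
  position of Kevin: 1
  position of Heidi: 2
  position of Mallory: 3
  position of Rupert: 4

Heidi is at position 2, Mallory is at position 3; signed distance (j - i) = 1.
'teacher' requires j - i = 1. Actual distance is 1, so the relation HOLDS.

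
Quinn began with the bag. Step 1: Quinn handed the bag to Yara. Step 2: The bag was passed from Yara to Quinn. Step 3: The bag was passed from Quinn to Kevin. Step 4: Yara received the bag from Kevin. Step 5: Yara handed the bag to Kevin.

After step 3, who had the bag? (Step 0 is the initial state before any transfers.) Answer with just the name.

Tracking the bag holder through step 3:
After step 0 (start): Quinn
After step 1: Yara
After step 2: Quinn
After step 3: Kevin

At step 3, the holder is Kevin.

Answer: Kevin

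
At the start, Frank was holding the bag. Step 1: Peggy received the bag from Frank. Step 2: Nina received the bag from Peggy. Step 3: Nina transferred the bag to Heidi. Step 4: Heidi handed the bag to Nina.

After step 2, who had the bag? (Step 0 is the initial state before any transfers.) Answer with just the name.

Answer: Nina

Derivation:
Tracking the bag holder through step 2:
After step 0 (start): Frank
After step 1: Peggy
After step 2: Nina

At step 2, the holder is Nina.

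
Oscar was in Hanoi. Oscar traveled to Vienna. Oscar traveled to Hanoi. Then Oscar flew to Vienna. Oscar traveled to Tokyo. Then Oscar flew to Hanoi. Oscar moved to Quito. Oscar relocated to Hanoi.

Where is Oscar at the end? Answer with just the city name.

Tracking Oscar's location:
Start: Oscar is in Hanoi.
After move 1: Hanoi -> Vienna. Oscar is in Vienna.
After move 2: Vienna -> Hanoi. Oscar is in Hanoi.
After move 3: Hanoi -> Vienna. Oscar is in Vienna.
After move 4: Vienna -> Tokyo. Oscar is in Tokyo.
After move 5: Tokyo -> Hanoi. Oscar is in Hanoi.
After move 6: Hanoi -> Quito. Oscar is in Quito.
After move 7: Quito -> Hanoi. Oscar is in Hanoi.

Answer: Hanoi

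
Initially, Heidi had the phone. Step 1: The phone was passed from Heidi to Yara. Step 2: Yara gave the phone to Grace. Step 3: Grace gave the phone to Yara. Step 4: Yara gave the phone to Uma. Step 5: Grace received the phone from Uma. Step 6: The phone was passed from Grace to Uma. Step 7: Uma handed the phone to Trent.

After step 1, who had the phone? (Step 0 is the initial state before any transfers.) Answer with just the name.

Tracking the phone holder through step 1:
After step 0 (start): Heidi
After step 1: Yara

At step 1, the holder is Yara.

Answer: Yara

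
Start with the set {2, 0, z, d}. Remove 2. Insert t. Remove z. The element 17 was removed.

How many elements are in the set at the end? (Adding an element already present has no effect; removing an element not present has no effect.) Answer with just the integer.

Tracking the set through each operation:
Start: {0, 2, d, z}
Event 1 (remove 2): removed. Set: {0, d, z}
Event 2 (add t): added. Set: {0, d, t, z}
Event 3 (remove z): removed. Set: {0, d, t}
Event 4 (remove 17): not present, no change. Set: {0, d, t}

Final set: {0, d, t} (size 3)

Answer: 3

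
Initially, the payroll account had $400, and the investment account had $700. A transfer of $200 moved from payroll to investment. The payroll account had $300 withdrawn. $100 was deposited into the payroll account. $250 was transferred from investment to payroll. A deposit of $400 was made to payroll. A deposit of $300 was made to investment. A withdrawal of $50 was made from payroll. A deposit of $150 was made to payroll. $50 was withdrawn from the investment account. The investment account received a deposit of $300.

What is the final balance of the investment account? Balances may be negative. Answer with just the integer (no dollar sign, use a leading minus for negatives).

Tracking account balances step by step:
Start: payroll=400, investment=700
Event 1 (transfer 200 payroll -> investment): payroll: 400 - 200 = 200, investment: 700 + 200 = 900. Balances: payroll=200, investment=900
Event 2 (withdraw 300 from payroll): payroll: 200 - 300 = -100. Balances: payroll=-100, investment=900
Event 3 (deposit 100 to payroll): payroll: -100 + 100 = 0. Balances: payroll=0, investment=900
Event 4 (transfer 250 investment -> payroll): investment: 900 - 250 = 650, payroll: 0 + 250 = 250. Balances: payroll=250, investment=650
Event 5 (deposit 400 to payroll): payroll: 250 + 400 = 650. Balances: payroll=650, investment=650
Event 6 (deposit 300 to investment): investment: 650 + 300 = 950. Balances: payroll=650, investment=950
Event 7 (withdraw 50 from payroll): payroll: 650 - 50 = 600. Balances: payroll=600, investment=950
Event 8 (deposit 150 to payroll): payroll: 600 + 150 = 750. Balances: payroll=750, investment=950
Event 9 (withdraw 50 from investment): investment: 950 - 50 = 900. Balances: payroll=750, investment=900
Event 10 (deposit 300 to investment): investment: 900 + 300 = 1200. Balances: payroll=750, investment=1200

Final balance of investment: 1200

Answer: 1200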